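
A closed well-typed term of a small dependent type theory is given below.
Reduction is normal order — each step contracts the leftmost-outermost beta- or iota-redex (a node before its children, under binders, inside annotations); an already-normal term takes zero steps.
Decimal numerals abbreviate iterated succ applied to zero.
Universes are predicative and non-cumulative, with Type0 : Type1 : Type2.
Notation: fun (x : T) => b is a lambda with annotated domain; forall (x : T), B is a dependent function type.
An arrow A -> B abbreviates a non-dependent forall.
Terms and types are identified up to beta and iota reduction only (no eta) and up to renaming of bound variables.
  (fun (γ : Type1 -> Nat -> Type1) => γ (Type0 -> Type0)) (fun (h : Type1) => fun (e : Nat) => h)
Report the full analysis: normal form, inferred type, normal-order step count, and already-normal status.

normal form:
  fun (γ : Nat) => Type0 -> Type0
inferred type:
  Nat -> Type1
steps to reach normal form (normal order): 2
already normal: no
first redex: a beta-redex


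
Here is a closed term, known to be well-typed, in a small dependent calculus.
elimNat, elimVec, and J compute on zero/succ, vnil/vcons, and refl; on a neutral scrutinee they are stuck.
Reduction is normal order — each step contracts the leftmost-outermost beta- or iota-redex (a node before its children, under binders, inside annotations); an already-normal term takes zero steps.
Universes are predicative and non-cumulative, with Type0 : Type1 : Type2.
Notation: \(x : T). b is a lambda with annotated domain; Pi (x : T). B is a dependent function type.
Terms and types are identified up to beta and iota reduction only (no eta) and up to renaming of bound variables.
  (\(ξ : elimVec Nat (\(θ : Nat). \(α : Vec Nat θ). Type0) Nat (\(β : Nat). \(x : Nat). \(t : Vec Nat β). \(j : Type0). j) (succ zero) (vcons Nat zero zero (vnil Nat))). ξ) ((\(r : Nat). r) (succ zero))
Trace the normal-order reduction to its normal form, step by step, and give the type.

normal-order reduction:
  (\(ξ : elimVec Nat (\(θ : Nat). \(α : Vec Nat θ). Type0) Nat (\(β : Nat). \(x : Nat). \(t : Vec Nat β). \(j : Type0). j) (succ zero) (vcons Nat zero zero (vnil Nat))). ξ) ((\(r : Nat). r) (succ zero))
  ~> (\(ξ : Nat). ξ) (succ zero)
  ~> succ zero
inferred type:
  Nat


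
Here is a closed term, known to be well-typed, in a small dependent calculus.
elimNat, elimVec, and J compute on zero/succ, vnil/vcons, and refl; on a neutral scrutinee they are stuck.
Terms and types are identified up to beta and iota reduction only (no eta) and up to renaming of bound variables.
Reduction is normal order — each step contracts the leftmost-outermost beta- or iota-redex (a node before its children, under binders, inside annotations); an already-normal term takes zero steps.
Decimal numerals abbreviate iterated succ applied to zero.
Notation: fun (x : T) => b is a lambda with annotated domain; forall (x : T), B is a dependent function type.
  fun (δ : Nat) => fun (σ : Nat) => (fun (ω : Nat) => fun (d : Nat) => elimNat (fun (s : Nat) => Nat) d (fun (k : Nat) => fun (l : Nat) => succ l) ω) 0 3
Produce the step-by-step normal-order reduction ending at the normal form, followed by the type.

reduction (normal order):
  fun (δ : Nat) => fun (σ : Nat) => (fun (ω : Nat) => fun (d : Nat) => elimNat (fun (s : Nat) => Nat) d (fun (k : Nat) => fun (l : Nat) => succ l) ω) 0 3
  ~> fun (δ : Nat) => fun (σ : Nat) => (fun (ω : Nat) => elimNat (fun (d : Nat) => Nat) ω (fun (s : Nat) => fun (k : Nat) => succ k) 0) 3
  ~> fun (δ : Nat) => fun (σ : Nat) => elimNat (fun (ω : Nat) => Nat) 3 (fun (d : Nat) => fun (s : Nat) => succ s) 0
  ~> fun (δ : Nat) => fun (σ : Nat) => 3
inferred type:
  forall (δ : Nat), forall (σ : Nat), Nat


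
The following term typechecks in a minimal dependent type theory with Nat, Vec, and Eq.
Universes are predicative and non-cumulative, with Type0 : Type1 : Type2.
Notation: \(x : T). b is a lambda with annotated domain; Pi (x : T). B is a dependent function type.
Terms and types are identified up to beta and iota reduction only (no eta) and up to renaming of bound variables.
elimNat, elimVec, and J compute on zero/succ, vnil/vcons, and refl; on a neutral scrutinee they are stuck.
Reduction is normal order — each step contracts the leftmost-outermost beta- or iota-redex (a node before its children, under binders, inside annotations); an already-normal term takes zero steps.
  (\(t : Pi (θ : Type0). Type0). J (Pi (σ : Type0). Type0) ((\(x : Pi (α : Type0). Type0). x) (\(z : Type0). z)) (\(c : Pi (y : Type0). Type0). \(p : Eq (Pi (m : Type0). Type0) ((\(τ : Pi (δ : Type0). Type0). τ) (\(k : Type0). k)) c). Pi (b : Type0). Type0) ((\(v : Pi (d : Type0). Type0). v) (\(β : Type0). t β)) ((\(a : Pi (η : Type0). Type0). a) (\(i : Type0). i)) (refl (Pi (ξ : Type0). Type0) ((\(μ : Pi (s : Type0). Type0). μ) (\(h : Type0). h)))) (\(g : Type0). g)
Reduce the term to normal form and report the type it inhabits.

normal form:
  \(t : Type0). t
inferred type:
  Pi (t : Type0). Type0


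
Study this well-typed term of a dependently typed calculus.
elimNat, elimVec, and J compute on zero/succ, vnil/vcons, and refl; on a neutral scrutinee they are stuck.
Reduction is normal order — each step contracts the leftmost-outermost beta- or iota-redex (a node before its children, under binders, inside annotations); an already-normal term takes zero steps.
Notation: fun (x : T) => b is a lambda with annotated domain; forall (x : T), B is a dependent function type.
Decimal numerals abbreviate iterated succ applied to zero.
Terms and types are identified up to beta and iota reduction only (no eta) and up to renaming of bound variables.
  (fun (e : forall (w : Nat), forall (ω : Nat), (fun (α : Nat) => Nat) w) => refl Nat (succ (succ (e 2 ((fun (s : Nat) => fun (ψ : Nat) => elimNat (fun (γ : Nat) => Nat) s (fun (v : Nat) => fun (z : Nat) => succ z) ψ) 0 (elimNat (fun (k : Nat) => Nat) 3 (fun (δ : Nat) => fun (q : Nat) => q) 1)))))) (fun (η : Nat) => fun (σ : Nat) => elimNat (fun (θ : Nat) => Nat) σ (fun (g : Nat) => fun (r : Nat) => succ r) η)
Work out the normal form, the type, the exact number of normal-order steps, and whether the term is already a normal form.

reduced normal form:
  refl Nat 7
inferred type:
  Eq Nat 7 7
reduction steps (normal order): 26
term was already normal: no
first contracted redex: a beta-redex


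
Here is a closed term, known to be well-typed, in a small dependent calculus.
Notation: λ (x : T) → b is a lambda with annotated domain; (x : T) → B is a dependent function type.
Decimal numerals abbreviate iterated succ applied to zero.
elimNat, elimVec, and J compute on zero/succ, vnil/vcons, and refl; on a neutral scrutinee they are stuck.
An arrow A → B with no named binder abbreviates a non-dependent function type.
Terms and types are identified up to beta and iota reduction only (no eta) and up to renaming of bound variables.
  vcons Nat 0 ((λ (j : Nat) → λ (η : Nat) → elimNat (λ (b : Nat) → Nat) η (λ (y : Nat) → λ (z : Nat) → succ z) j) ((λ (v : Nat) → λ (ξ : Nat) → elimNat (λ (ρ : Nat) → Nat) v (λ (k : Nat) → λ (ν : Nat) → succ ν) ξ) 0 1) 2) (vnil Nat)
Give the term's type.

the term's type:
  Vec Nat 1


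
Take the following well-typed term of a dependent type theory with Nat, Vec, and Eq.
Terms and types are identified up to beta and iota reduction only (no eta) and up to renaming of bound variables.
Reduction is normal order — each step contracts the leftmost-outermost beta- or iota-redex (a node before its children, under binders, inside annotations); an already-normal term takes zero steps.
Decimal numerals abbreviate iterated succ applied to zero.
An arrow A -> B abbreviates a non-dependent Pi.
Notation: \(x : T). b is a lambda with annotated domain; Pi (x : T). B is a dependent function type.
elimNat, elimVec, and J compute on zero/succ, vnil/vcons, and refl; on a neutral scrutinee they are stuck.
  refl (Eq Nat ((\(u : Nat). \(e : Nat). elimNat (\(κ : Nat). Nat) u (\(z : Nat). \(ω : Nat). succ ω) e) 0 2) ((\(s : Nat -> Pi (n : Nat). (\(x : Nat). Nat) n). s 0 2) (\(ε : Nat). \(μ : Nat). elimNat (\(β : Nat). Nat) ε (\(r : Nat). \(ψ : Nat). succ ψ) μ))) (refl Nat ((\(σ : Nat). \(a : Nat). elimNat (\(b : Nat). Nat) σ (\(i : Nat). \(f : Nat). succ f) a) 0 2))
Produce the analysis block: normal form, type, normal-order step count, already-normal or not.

normal form:
  refl (Eq Nat 2 2) (refl Nat 2)
inferred type:
  Eq (Eq Nat 2 2) (refl Nat 2) (refl Nat 2)
reduction steps (normal order): 28
already normal: no
first contracted redex: a beta-redex


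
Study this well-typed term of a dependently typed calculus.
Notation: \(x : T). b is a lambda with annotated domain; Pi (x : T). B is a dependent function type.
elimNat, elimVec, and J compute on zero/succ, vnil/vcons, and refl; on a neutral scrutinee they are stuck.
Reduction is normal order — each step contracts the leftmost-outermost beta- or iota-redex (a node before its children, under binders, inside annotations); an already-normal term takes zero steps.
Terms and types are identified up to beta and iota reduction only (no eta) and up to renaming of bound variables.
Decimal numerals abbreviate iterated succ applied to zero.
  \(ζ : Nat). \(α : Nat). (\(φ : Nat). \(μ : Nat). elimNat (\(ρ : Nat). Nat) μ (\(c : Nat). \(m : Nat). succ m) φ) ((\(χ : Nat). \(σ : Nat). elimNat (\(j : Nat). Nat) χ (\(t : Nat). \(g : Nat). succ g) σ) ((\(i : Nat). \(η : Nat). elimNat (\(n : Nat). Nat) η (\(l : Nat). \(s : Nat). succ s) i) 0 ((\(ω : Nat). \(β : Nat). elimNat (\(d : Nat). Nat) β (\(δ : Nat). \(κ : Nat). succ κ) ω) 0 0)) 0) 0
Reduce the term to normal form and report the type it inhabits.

normal form:
  \(ζ : Nat). \(α : Nat). 0
the term's type:
  Pi (ζ : Nat). Pi (α : Nat). Nat


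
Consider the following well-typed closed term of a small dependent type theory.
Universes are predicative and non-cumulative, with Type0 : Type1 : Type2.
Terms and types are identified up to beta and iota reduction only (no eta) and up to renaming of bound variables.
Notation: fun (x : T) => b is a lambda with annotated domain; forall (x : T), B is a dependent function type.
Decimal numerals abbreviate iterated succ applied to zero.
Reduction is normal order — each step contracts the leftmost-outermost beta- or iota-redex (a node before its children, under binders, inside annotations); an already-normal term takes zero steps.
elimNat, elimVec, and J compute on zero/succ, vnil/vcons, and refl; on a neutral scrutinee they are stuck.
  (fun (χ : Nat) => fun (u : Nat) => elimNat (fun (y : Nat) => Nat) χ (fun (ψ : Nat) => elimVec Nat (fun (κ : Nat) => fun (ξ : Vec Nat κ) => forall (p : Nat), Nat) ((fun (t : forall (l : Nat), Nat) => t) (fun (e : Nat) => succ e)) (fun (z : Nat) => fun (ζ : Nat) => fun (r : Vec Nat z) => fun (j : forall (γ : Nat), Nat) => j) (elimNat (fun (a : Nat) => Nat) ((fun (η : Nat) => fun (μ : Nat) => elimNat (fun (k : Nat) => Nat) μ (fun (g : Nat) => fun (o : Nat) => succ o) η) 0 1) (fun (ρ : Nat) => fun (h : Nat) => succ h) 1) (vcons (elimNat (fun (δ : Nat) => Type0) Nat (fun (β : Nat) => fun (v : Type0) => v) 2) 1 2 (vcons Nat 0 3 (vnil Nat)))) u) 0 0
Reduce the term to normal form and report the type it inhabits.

normal form:
  0
inferred type:
  Nat


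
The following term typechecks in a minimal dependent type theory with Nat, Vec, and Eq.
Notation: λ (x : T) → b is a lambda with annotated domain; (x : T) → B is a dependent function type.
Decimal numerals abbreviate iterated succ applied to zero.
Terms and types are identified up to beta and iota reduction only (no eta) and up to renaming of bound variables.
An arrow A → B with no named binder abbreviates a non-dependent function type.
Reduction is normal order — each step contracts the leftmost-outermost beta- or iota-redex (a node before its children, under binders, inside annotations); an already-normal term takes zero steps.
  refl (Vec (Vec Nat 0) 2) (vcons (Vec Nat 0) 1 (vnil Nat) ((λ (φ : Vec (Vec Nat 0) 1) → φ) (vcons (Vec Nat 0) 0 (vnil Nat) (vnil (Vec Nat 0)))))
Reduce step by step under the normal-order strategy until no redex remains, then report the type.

normal-order reduction:
  refl (Vec (Vec Nat 0) 2) (vcons (Vec Nat 0) 1 (vnil Nat) ((λ (φ : Vec (Vec Nat 0) 1) → φ) (vcons (Vec Nat 0) 0 (vnil Nat) (vnil (Vec Nat 0)))))
  ~> refl (Vec (Vec Nat 0) 2) (vcons (Vec Nat 0) 1 (vnil Nat) (vcons (Vec Nat 0) 0 (vnil Nat) (vnil (Vec Nat 0))))
the term's type:
  Eq (Vec (Vec Nat 0) 2) (vcons (Vec Nat 0) 1 (vnil Nat) (vcons (Vec Nat 0) 0 (vnil Nat) (vnil (Vec Nat 0)))) (vcons (Vec Nat 0) 1 (vnil Nat) (vcons (Vec Nat 0) 0 (vnil Nat) (vnil (Vec Nat 0))))


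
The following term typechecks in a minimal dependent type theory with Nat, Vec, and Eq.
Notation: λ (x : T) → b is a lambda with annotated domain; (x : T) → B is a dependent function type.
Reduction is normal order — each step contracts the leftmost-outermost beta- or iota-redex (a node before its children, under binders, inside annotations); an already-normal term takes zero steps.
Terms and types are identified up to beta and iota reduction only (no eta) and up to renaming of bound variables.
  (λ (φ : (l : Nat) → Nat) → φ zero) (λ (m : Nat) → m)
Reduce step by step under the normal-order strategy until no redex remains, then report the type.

reduction (normal order):
  (λ (φ : (l : Nat) → Nat) → φ zero) (λ (m : Nat) → m)
  ~> (λ (φ : Nat) → φ) zero
  ~> zero
type:
  Nat


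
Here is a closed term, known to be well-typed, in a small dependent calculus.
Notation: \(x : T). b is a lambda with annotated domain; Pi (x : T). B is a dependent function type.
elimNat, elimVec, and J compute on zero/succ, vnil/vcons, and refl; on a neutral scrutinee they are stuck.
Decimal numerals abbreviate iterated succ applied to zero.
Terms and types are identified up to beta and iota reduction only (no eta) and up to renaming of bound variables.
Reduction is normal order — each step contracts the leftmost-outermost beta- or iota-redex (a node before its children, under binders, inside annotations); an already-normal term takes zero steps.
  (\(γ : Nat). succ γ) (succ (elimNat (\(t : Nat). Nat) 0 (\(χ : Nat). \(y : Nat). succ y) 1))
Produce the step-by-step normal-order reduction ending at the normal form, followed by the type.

reduction (normal order):
  (\(γ : Nat). succ γ) (succ (elimNat (\(t : Nat). Nat) 0 (\(χ : Nat). \(y : Nat). succ y) 1))
  ~> succ (succ (elimNat (\(γ : Nat). Nat) 0 (\(t : Nat). \(χ : Nat). succ χ) 1))
  ~> succ (succ ((\(γ : Nat). \(t : Nat). succ t) 0 (elimNat (\(χ : Nat). Nat) 0 (\(y : Nat). \(φ : Nat). succ φ) 0)))
  ~> succ (succ ((\(γ : Nat). succ γ) (elimNat (\(t : Nat). Nat) 0 (\(χ : Nat). \(y : Nat). succ y) 0)))
  ~> succ (succ (succ (elimNat (\(γ : Nat). Nat) 0 (\(t : Nat). \(χ : Nat). succ χ) 0)))
  ~> 3
type:
  Nat


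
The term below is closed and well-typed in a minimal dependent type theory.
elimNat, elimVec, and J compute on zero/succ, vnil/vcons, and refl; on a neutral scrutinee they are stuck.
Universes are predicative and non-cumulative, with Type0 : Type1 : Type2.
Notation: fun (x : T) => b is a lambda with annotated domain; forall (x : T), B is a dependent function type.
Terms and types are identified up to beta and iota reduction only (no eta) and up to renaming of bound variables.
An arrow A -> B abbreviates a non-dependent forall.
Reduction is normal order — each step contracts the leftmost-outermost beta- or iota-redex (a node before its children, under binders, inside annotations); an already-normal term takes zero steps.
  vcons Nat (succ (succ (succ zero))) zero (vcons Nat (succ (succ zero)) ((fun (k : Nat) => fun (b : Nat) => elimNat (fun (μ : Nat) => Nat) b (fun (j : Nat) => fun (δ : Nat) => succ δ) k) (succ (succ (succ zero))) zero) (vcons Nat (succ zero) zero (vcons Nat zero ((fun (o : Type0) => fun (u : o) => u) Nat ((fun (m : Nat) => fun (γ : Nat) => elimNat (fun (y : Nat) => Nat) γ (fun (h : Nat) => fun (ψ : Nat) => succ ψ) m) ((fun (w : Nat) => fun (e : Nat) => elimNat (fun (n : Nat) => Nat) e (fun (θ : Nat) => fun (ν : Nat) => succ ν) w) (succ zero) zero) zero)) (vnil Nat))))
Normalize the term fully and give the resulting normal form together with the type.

reduced normal form:
  vcons Nat (succ (succ (succ zero))) zero (vcons Nat (succ (succ zero)) (succ (succ (succ zero))) (vcons Nat (succ zero) zero (vcons Nat zero (succ zero) (vnil Nat))))
type:
  Vec Nat (succ (succ (succ (succ zero))))
observation: the term reaches its normal form after 26 normal-order steps.


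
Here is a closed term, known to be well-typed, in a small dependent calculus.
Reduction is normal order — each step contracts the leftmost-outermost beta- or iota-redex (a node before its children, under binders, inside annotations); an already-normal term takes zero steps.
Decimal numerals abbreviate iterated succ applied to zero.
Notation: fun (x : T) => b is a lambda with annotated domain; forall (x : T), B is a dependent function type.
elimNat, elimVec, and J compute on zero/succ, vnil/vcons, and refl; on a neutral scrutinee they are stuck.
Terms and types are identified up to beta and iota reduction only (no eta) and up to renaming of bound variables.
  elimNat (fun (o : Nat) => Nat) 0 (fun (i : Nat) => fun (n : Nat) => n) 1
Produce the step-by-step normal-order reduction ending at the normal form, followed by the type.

reduction (normal order):
  elimNat (fun (o : Nat) => Nat) 0 (fun (i : Nat) => fun (n : Nat) => n) 1
  ~> (fun (o : Nat) => fun (i : Nat) => i) 0 (elimNat (fun (n : Nat) => Nat) 0 (fun (t : Nat) => fun (θ : Nat) => θ) 0)
  ~> (fun (o : Nat) => o) (elimNat (fun (i : Nat) => Nat) 0 (fun (n : Nat) => fun (t : Nat) => t) 0)
  ~> elimNat (fun (o : Nat) => Nat) 0 (fun (i : Nat) => fun (n : Nat) => n) 0
  ~> 0
type:
  Nat


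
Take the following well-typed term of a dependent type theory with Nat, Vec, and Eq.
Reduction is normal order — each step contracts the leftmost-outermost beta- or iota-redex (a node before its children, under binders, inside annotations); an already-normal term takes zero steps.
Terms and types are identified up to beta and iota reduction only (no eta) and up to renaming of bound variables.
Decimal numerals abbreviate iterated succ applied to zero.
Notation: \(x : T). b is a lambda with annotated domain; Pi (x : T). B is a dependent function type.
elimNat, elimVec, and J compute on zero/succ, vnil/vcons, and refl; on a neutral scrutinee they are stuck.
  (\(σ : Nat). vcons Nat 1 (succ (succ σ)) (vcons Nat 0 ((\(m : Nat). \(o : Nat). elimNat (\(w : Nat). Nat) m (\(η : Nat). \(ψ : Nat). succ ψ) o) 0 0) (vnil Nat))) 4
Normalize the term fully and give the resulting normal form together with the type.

normal form:
  vcons Nat 1 6 (vcons Nat 0 0 (vnil Nat))
the term's type:
  Vec Nat 2
observation: contracting a beta-redex first, the term normalizes in 4 steps.


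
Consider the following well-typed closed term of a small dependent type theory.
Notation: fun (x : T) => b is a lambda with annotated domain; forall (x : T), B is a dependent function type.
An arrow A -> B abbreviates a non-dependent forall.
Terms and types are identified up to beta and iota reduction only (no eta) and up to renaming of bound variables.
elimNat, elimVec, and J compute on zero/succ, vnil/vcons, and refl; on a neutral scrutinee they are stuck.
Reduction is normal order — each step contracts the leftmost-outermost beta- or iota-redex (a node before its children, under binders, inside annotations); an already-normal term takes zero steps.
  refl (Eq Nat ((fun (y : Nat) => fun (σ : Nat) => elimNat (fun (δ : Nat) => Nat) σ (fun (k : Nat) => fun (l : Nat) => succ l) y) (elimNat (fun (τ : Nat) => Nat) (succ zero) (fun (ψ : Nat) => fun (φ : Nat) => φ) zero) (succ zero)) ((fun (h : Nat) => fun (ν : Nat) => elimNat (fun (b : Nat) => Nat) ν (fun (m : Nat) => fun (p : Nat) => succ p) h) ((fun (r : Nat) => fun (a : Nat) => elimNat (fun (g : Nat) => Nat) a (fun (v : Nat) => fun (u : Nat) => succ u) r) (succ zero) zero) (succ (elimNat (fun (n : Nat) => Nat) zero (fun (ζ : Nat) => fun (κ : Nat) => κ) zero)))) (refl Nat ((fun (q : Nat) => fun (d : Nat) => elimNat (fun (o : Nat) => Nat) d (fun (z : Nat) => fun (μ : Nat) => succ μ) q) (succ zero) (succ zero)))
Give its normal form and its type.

normal form:
  refl (Eq Nat (succ (succ zero)) (succ (succ zero))) (refl Nat (succ (succ zero)))
the term's type:
  Eq (Eq Nat (succ (succ zero)) (succ (succ zero))) (refl Nat (succ (succ zero))) (refl Nat (succ (succ zero)))


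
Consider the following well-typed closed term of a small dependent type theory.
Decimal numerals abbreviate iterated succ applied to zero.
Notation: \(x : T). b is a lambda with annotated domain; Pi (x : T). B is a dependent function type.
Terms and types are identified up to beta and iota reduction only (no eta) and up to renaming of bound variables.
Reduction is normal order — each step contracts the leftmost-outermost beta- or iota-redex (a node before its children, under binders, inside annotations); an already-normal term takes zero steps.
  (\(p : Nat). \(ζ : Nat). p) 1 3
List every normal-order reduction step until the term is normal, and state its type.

normal-order reduction sequence:
  (\(p : Nat). \(ζ : Nat). p) 1 3
  ~> (\(p : Nat). 1) 3
  ~> 1
inferred type:
  Nat


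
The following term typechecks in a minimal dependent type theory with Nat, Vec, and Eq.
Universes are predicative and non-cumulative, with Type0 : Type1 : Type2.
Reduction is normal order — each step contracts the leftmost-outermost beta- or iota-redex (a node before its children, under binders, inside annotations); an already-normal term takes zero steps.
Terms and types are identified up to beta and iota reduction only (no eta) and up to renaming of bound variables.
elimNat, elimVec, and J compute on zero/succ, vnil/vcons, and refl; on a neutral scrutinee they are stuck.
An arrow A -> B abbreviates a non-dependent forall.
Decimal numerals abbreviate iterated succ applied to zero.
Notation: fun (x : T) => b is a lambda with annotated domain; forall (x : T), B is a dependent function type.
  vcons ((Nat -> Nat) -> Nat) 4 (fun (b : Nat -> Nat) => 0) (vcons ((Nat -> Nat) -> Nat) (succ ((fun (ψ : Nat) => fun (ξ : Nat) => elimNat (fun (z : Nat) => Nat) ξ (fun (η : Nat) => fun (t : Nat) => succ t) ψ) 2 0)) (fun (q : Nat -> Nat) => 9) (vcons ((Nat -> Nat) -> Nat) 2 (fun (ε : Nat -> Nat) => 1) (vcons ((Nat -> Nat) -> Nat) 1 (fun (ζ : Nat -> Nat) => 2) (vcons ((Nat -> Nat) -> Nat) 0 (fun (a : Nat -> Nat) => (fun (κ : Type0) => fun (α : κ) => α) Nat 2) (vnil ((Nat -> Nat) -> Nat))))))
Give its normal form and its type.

reduced normal form:
  vcons ((Nat -> Nat) -> Nat) 4 (fun (b : Nat -> Nat) => 0) (vcons ((Nat -> Nat) -> Nat) 3 (fun (ψ : Nat -> Nat) => 9) (vcons ((Nat -> Nat) -> Nat) 2 (fun (ξ : Nat -> Nat) => 1) (vcons ((Nat -> Nat) -> Nat) 1 (fun (z : Nat -> Nat) => 2) (vcons ((Nat -> Nat) -> Nat) 0 (fun (η : Nat -> Nat) => 2) (vnil ((Nat -> Nat) -> Nat))))))
inferred type:
  Vec ((Nat -> Nat) -> Nat) 5
observation: normalization takes exactly 11 steps under the normal-order strategy.


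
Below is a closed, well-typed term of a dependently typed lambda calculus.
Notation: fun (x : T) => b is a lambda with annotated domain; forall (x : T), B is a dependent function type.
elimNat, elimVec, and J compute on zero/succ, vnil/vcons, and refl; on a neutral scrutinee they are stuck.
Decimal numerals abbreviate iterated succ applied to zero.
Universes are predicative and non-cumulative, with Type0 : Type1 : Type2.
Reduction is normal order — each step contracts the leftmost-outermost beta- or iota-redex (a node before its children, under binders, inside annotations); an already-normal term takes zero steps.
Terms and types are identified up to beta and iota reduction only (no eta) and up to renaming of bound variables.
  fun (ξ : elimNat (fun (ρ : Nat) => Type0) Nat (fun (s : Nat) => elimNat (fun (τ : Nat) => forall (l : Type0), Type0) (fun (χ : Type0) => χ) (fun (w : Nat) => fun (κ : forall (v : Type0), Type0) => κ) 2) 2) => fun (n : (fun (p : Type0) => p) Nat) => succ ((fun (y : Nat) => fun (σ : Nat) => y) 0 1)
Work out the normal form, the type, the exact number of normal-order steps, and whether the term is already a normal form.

normal form:
  fun (ξ : Nat) => fun (ρ : Nat) => 1
inferred type:
  forall (ξ : Nat), forall (ρ : Nat), Nat
steps to reach normal form (normal order): 24
started in normal form: no
first redex: an elimNat iota-redex


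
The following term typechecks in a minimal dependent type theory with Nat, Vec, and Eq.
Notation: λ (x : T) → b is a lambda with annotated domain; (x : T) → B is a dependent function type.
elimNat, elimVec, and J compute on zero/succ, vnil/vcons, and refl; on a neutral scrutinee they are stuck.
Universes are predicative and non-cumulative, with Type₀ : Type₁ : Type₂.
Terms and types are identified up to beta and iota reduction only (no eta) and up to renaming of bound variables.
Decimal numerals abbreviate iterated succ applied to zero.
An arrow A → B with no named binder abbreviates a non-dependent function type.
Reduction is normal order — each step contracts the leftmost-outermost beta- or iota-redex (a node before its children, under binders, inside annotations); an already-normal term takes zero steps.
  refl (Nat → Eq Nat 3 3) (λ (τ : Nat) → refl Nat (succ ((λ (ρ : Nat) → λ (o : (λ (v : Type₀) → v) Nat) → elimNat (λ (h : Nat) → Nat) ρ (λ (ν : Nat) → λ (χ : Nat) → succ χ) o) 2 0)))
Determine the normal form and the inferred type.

normal form:
  refl (Nat → Eq Nat 3 3) (λ (τ : Nat) → refl Nat 3)
type:
  Eq (Nat → Eq Nat 3 3) (λ (τ : Nat) → refl Nat 3) (λ (ρ : Nat) → refl Nat 3)


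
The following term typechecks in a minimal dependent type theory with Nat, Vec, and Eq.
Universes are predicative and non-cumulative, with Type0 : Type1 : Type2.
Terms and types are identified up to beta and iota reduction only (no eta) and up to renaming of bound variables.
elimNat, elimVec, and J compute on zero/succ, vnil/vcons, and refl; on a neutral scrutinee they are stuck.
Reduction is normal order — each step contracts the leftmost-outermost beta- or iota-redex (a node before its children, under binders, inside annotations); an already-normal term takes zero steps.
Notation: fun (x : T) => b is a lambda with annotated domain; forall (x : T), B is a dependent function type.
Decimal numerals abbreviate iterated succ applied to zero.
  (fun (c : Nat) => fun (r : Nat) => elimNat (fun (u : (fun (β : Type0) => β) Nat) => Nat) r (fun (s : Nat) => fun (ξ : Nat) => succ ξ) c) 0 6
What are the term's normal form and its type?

normal form:
  6
the term's type:
  Nat
observation: the leftmost-outermost redex is a beta-redex, and normalization takes 3 steps.


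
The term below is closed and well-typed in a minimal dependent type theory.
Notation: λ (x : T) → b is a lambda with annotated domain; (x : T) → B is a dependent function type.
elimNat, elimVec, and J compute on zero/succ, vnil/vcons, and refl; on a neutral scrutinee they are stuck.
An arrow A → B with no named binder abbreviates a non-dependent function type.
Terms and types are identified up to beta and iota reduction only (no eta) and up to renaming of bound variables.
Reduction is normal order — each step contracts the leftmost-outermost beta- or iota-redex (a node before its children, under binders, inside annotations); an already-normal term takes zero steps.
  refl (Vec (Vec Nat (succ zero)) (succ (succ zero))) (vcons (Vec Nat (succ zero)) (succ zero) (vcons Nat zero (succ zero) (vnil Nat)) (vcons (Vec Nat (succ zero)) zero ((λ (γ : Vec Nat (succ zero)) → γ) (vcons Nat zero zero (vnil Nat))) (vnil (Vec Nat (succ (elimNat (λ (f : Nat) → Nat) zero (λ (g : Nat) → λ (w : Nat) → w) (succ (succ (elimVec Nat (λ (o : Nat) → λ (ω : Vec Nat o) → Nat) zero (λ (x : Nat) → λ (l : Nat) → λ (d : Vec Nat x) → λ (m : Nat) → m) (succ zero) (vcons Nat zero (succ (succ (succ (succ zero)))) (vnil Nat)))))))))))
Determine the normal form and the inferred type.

reduced normal form:
  refl (Vec (Vec Nat (succ zero)) (succ (succ zero))) (vcons (Vec Nat (succ zero)) (succ zero) (vcons Nat zero (succ zero) (vnil Nat)) (vcons (Vec Nat (succ zero)) zero (vcons Nat zero zero (vnil Nat)) (vnil (Vec Nat (succ zero)))))
the term's type:
  Eq (Vec (Vec Nat (succ zero)) (succ (succ zero))) (vcons (Vec Nat (succ zero)) (succ zero) (vcons Nat zero (succ zero) (vnil Nat)) (vcons (Vec Nat (succ zero)) zero (vcons Nat zero zero (vnil Nat)) (vnil (Vec Nat (succ zero))))) (vcons (Vec Nat (succ zero)) (succ zero) (vcons Nat zero (succ zero) (vnil Nat)) (vcons (Vec Nat (succ zero)) zero (vcons Nat zero zero (vnil Nat)) (vnil (Vec Nat (succ zero)))))
observation: the leftmost-outermost redex is a beta-redex, and normalization takes 14 steps.


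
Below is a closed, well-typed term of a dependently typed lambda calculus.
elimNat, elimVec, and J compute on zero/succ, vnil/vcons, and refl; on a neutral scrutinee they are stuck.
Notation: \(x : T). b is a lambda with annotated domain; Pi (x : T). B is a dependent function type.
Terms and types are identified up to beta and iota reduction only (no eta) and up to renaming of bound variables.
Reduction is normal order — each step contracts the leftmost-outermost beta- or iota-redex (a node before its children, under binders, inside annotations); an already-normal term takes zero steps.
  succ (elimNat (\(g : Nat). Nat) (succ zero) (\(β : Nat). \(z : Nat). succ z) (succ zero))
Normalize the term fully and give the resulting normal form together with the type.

resulting normal form:
  succ (succ (succ zero))
inferred type:
  Nat


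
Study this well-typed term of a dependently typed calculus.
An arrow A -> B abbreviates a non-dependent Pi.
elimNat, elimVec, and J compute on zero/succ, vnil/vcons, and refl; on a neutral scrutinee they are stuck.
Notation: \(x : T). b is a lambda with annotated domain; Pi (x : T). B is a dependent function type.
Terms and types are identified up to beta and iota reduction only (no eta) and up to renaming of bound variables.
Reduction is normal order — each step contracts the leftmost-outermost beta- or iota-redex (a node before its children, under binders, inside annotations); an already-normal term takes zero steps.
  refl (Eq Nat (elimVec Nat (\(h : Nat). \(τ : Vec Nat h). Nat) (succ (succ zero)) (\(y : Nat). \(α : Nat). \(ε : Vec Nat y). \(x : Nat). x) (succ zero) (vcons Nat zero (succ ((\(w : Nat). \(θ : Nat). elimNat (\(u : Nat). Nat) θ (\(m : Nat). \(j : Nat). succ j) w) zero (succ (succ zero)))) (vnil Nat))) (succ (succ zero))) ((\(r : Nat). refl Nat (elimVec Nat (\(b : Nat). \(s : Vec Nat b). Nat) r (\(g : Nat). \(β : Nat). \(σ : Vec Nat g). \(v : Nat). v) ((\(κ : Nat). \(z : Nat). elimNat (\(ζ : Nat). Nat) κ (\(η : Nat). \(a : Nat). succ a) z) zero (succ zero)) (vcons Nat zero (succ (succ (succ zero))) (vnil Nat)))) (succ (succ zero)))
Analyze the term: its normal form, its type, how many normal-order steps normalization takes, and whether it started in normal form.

resulting normal form:
  refl (Eq Nat (succ (succ zero)) (succ (succ zero))) (refl Nat (succ (succ zero)))
type:
  Eq (Eq Nat (succ (succ zero)) (succ (succ zero))) (refl Nat (succ (succ zero))) (refl Nat (succ (succ zero)))
reduction steps (normal order): 13
started in normal form: no
first contracted redex: an elimVec iota-redex


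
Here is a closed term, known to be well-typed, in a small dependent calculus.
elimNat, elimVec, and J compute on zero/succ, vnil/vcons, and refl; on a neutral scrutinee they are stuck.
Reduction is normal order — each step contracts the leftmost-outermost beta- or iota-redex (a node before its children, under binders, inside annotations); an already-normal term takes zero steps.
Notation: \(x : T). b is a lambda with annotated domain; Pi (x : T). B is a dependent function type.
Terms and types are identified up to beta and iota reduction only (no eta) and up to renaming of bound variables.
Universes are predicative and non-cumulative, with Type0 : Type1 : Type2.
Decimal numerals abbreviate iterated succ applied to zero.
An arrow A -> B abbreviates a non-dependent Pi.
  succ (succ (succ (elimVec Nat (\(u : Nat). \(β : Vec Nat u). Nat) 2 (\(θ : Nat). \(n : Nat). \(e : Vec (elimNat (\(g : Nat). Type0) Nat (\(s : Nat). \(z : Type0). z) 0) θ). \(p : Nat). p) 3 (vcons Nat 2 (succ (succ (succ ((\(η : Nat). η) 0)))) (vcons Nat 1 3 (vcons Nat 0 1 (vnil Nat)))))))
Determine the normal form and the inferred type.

normal form:
  5
the term's type:
  Nat
observation: 16 normal-order steps separate the term from its normal form.


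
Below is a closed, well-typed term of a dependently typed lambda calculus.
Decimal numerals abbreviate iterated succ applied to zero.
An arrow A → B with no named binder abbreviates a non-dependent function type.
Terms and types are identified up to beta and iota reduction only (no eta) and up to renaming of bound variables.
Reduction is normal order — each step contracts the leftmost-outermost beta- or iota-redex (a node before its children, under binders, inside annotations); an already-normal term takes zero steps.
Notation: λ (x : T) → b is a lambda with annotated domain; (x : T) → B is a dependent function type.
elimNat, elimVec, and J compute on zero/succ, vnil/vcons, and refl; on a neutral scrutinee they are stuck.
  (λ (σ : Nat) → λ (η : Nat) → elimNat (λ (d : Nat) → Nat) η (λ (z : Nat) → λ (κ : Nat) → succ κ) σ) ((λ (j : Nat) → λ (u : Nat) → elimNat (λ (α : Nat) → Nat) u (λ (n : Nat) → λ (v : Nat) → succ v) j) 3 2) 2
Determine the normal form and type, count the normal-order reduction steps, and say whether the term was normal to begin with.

resulting normal form:
  7
type:
  Nat
reduction steps (normal order): 30
started in normal form: no
first contracted redex: a beta-redex


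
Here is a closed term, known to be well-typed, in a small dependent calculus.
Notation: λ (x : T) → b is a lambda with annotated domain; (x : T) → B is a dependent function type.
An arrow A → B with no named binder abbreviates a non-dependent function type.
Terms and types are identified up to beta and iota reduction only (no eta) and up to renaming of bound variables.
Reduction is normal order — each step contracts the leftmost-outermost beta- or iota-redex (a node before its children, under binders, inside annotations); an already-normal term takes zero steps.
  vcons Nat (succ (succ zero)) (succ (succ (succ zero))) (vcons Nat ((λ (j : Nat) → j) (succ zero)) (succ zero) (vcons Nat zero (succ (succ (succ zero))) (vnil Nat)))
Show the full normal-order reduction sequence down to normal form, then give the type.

normal-order reduction sequence:
  vcons Nat (succ (succ zero)) (succ (succ (succ zero))) (vcons Nat ((λ (j : Nat) → j) (succ zero)) (succ zero) (vcons Nat zero (succ (succ (succ zero))) (vnil Nat)))
  ~> vcons Nat (succ (succ zero)) (succ (succ (succ zero))) (vcons Nat (succ zero) (succ zero) (vcons Nat zero (succ (succ (succ zero))) (vnil Nat)))
type:
  Vec Nat (succ (succ (succ zero)))


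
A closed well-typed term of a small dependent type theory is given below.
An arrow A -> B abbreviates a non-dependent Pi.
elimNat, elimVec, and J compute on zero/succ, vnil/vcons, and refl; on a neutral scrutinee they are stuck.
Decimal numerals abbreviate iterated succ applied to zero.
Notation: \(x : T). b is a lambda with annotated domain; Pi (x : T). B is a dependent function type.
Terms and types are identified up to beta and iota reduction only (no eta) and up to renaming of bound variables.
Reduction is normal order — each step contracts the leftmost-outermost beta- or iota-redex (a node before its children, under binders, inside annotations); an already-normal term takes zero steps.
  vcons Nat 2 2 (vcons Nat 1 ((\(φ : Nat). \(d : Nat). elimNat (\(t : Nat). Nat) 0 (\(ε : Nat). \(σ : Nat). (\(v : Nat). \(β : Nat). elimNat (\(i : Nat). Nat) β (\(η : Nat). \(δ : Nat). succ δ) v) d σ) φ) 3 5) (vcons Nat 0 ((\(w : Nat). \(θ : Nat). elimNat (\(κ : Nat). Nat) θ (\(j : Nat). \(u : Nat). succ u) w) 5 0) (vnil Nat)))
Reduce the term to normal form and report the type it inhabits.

normal form:
  vcons Nat 2 2 (vcons Nat 1 15 (vcons Nat 0 5 (vnil Nat)))
inferred type:
  Vec Nat 3


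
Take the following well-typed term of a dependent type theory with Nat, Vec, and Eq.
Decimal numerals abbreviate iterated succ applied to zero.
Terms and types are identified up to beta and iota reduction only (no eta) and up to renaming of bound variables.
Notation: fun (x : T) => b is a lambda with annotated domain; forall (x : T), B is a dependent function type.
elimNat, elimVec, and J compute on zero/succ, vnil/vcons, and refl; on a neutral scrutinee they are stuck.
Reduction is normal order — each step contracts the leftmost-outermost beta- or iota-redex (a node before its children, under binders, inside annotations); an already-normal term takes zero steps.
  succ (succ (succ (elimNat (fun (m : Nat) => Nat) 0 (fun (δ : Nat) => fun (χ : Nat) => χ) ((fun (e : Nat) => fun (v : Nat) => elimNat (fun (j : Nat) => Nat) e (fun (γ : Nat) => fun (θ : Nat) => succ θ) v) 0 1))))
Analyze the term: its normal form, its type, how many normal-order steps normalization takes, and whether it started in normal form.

normal form:
  3
inferred type:
  Nat
reduction steps (normal order): 10
term was already normal: no
first redex: a beta-redex


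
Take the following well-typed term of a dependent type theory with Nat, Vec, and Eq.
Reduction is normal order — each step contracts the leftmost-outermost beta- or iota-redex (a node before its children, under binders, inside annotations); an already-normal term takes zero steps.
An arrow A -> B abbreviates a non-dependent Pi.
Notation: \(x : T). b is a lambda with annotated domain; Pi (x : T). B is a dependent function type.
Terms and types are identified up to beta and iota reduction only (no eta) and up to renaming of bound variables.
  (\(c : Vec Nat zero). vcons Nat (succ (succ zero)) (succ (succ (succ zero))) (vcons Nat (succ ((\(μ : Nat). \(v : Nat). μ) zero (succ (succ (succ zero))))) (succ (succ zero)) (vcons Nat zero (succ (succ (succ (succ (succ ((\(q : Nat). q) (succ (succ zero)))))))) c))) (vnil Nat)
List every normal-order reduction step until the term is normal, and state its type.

normal-order reduction sequence:
  (\(c : Vec Nat zero). vcons Nat (succ (succ zero)) (succ (succ (succ zero))) (vcons Nat (succ ((\(μ : Nat). \(v : Nat). μ) zero (succ (succ (succ zero))))) (succ (succ zero)) (vcons Nat zero (succ (succ (succ (succ (succ ((\(q : Nat). q) (succ (succ zero)))))))) c))) (vnil Nat)
  ~> vcons Nat (succ (succ zero)) (succ (succ (succ zero))) (vcons Nat (succ ((\(c : Nat). \(μ : Nat). c) zero (succ (succ (succ zero))))) (succ (succ zero)) (vcons Nat zero (succ (succ (succ (succ (succ ((\(v : Nat). v) (succ (succ zero)))))))) (vnil Nat)))
  ~> vcons Nat (succ (succ zero)) (succ (succ (succ zero))) (vcons Nat (succ ((\(c : Nat). zero) (succ (succ (succ zero))))) (succ (succ zero)) (vcons Nat zero (succ (succ (succ (succ (succ ((\(μ : Nat). μ) (succ (succ zero)))))))) (vnil Nat)))
  ~> vcons Nat (succ (succ zero)) (succ (succ (succ zero))) (vcons Nat (succ zero) (succ (succ zero)) (vcons Nat zero (succ (succ (succ (succ (succ ((\(c : Nat). c) (succ (succ zero)))))))) (vnil Nat)))
  ~> vcons Nat (succ (succ zero)) (succ (succ (succ zero))) (vcons Nat (succ zero) (succ (succ zero)) (vcons Nat zero (succ (succ (succ (succ (succ (succ (succ zero))))))) (vnil Nat)))
the term's type:
  Vec Nat (succ (succ (succ zero)))


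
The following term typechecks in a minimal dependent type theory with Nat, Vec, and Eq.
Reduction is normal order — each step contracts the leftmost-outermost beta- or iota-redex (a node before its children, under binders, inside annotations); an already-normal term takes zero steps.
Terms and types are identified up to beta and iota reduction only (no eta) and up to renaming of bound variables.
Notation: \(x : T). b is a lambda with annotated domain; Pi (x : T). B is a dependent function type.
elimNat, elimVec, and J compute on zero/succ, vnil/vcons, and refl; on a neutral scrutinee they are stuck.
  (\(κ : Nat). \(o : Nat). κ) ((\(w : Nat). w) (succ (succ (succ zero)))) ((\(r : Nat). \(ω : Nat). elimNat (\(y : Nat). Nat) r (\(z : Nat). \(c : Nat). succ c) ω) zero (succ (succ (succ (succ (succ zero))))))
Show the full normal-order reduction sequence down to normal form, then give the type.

normal-order reduction:
  (\(κ : Nat). \(o : Nat). κ) ((\(w : Nat). w) (succ (succ (succ zero)))) ((\(r : Nat). \(ω : Nat). elimNat (\(y : Nat). Nat) r (\(z : Nat). \(c : Nat). succ c) ω) zero (succ (succ (succ (succ (succ zero))))))
  ~> (\(κ : Nat). (\(o : Nat). o) (succ (succ (succ zero)))) ((\(w : Nat). \(r : Nat). elimNat (\(ω : Nat). Nat) w (\(y : Nat). \(z : Nat). succ z) r) zero (succ (succ (succ (succ (succ zero))))))
  ~> (\(κ : Nat). κ) (succ (succ (succ zero)))
  ~> succ (succ (succ zero))
inferred type:
  Nat
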